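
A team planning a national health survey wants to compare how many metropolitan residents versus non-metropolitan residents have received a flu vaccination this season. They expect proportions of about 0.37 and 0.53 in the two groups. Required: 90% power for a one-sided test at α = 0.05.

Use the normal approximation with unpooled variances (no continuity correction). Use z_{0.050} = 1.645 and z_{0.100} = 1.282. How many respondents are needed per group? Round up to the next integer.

n = 162 per group

n = (z_α + z_β)² · [p₁(1−p₁) + p₂(1−p₂)] / (p₁ − p₂)²
  = (1.645 + 1.282)² · (0.37·0.63 + 0.53·0.47) / (-0.16)²
  = (2.927)² · (0.2331 + 0.2491) / 0.0256
  = 8.5673 · 0.4822 / 0.0256
  = 161.37
Round up → n = 162 per group.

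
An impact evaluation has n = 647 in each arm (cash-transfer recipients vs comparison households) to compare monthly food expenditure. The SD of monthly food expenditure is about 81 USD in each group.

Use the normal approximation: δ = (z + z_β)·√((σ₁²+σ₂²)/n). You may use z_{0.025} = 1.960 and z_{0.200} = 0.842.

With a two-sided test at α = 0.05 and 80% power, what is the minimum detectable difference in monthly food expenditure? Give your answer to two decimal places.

δ = (z_{α/2} + z_β) · √((σ₁²+σ₂²)/n)
  = (1.960 + 0.842) · √(13122/647)
  = 2.802 · √20.2813
  = 2.802 · 4.5035
  = 12.6187

Minimum detectable difference ≈ 12.62 USD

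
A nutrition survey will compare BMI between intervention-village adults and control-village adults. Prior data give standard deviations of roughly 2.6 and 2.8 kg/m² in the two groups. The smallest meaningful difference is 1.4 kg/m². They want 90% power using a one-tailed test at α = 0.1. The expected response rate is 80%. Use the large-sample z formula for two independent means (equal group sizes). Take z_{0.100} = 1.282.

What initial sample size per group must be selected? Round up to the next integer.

n = (z_α + z_β)² · (σ₁² + σ₂²) / δ²
  = (1.282 + 1.282)² · (2.6² + 2.8² = 14.6) / 1.4²
  = 6.5741 · 14.6 / 1.96
  = 48.97
Adjust for 80% response: 48.97 / 0.80 = 61.21.
Round up → n = 62 per group.

n = 62 per group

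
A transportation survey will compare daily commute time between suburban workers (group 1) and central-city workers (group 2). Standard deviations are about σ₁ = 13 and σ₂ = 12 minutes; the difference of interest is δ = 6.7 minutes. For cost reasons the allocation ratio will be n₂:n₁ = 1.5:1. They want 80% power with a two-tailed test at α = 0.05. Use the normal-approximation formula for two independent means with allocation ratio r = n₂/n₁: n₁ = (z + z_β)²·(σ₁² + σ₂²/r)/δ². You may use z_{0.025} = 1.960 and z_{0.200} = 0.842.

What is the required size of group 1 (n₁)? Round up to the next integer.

n₁ = 47

n₁ = (z_{α/2} + z_β)² · (σ₁² + σ₂²/r) / δ²
   = (1.960 + 0.842)² · (13² + 12²/1.5) / 6.7²
   = 7.8512 · (169 + 96) / 44.89
   = 7.8512 · 265 / 44.89
   = 46.35
Round up → n₁ = 47; n₂ = r·n₁ = 1.5 × 47 = 71.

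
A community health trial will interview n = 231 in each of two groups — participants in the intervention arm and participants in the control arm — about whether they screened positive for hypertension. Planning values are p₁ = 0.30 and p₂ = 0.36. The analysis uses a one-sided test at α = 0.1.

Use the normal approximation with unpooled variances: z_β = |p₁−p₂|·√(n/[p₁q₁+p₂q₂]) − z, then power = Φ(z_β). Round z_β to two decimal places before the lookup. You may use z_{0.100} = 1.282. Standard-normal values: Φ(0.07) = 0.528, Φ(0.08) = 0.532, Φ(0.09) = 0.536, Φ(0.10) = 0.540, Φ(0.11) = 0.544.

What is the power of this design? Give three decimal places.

Power ≈ 0.536

z_β = |p₁−p₂|·√(n/[p₁q₁+p₂q₂]) − z_α
    = 0.06 · √(231/0.4404) − 1.282
    = 0.06 · 22.9025 − 1.282
    = 1.3741 − 1.282 = 0.0921 → 0.09
Power = Φ(0.09) = 0.536.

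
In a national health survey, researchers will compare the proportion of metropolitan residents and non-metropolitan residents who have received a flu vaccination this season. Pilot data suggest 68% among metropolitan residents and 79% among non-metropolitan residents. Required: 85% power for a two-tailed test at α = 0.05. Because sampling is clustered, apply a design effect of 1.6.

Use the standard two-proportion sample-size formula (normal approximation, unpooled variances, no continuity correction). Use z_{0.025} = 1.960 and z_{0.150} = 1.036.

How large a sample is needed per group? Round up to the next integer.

n = 456 per group

n = (z_{α/2} + z_β)² · [p₁(1−p₁) + p₂(1−p₂)] / (p₁ − p₂)²
  = (1.960 + 1.036)² · (0.68·0.32 + 0.79·0.21) / (-0.11)²
  = (2.996)² · (0.2176 + 0.1659) / 0.0121
  = 8.9760 · 0.3835 / 0.0121
  = 284.49
Design effect: 1.6 × 284.49 = 455.18.
Round up → n = 456 per group.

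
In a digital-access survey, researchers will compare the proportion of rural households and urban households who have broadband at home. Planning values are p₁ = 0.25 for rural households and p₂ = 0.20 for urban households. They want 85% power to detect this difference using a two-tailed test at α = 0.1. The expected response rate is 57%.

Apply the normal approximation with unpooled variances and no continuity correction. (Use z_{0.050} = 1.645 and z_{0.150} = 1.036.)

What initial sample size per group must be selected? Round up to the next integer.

n = (z_{α/2} + z_β)² · [p₁(1−p₁) + p₂(1−p₂)] / (p₁ − p₂)²
  = (1.645 + 1.036)² · (0.25·0.75 + 0.20·0.80) / (0.05)²
  = (2.681)² · (0.1875 + 0.1600) / 0.0025
  = 7.1878 · 0.3475 / 0.0025
  = 999.10
Adjust for 57% response: 999.10 / 0.57 = 1752.80.
Round up → n = 1753 per group.

n = 1753 per group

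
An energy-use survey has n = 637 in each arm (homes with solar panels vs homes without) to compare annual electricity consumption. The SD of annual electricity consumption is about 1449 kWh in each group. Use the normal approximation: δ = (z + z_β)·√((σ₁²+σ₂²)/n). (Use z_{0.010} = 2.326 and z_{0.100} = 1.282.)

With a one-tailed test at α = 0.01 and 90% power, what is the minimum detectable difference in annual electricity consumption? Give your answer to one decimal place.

Minimum detectable difference ≈ 292.9 kWh

δ = (z_α + z_β) · √((σ₁²+σ₂²)/n)
  = (2.326 + 1.282) · √(4199202/637)
  = 3.608 · √6592.2
  = 3.608 · 81.1921
  = 292.9410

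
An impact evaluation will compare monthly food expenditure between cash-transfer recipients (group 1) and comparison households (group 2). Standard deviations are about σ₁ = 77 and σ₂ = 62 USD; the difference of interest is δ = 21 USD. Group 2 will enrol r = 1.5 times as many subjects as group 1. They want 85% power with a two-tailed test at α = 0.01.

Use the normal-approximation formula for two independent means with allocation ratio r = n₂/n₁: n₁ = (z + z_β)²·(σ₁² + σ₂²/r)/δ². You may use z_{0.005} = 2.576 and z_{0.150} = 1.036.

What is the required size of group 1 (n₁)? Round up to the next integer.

n₁ = (z_{α/2} + z_β)² · (σ₁² + σ₂²/r) / δ²
   = (2.576 + 1.036)² · (77² + 62²/1.5) / 21²
   = 13.0465 · (5929 + 2562.7) / 441
   = 13.0465 · 8491.7 / 441
   = 251.22
Round up → n₁ = 252; n₂ = r·n₁ = 1.5 × 252 = 378.

n₁ = 252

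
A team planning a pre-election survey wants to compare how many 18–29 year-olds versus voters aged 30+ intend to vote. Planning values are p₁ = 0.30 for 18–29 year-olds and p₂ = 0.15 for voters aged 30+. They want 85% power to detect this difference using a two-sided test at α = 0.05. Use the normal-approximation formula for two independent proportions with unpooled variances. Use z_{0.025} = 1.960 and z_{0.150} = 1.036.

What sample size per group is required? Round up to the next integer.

n = 135 per group

n = (z_{α/2} + z_β)² · [p₁(1−p₁) + p₂(1−p₂)] / (p₁ − p₂)²
  = (1.960 + 1.036)² · (0.30·0.70 + 0.15·0.85) / (0.15)²
  = (2.996)² · (0.2100 + 0.1275) / 0.0225
  = 8.9760 · 0.3375 / 0.0225
  = 134.64
Round up → n = 135 per group.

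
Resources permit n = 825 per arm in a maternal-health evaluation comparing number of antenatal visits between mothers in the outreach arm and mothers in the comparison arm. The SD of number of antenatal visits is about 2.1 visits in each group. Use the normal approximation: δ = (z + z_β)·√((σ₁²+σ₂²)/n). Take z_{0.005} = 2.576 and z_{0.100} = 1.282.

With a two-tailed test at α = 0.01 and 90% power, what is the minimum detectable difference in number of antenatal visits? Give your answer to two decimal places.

δ = (z_{α/2} + z_β) · √((σ₁²+σ₂²)/n)
  = (2.576 + 1.282) · √(8.82/825)
  = 3.858 · √0.01069
  = 3.858 · 0.1034
  = 0.3989

Minimum detectable difference ≈ 0.40 visits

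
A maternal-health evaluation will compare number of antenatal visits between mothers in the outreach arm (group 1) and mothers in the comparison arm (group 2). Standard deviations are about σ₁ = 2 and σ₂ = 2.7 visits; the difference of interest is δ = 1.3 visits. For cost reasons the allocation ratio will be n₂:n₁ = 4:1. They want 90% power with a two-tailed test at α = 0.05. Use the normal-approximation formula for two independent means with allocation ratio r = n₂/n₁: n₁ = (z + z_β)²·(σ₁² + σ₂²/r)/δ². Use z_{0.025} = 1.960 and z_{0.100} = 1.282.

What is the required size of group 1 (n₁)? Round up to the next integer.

n₁ = (z_{α/2} + z_β)² · (σ₁² + σ₂²/r) / δ²
   = (1.960 + 1.282)² · (2² + 2.7²/4) / 1.3²
   = 10.5106 · (4 + 1.8225) / 1.69
   = 10.5106 · 5.8225 / 1.69
   = 36.21
Round up → n₁ = 37; n₂ = r·n₁ = 4 × 37 = 148.

n₁ = 37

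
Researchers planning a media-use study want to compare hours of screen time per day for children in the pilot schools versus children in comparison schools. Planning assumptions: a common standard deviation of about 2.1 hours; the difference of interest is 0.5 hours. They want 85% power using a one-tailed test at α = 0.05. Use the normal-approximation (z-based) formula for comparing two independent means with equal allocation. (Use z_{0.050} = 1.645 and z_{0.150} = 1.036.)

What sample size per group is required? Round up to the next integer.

n = (z_α + z_β)² · (σ₁² + σ₂²) / δ²
  = (1.645 + 1.036)² · (2·2.1² = 8.82) / 0.5²
  = 7.1878 · 8.82 / 0.25
  = 253.58
Round up → n = 254 per group.

n = 254 per group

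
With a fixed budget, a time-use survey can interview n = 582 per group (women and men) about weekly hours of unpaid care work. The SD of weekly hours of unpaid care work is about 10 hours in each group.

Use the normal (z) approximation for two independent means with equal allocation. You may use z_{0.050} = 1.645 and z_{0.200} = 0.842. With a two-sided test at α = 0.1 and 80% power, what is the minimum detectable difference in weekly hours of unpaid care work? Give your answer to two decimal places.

Minimum detectable difference ≈ 1.46 hours

δ = (z_{α/2} + z_β) · √((σ₁²+σ₂²)/n)
  = (1.645 + 0.842) · √(200/582)
  = 2.487 · √0.34364
  = 2.487 · 0.5862
  = 1.4579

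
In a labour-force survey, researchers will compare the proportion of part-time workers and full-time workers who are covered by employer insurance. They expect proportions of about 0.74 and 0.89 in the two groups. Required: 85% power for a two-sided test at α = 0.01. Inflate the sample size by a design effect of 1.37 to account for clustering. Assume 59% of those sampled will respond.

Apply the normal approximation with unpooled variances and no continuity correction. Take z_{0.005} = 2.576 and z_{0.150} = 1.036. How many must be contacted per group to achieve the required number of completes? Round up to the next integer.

n = 391 per group

n = (z_{α/2} + z_β)² · [p₁(1−p₁) + p₂(1−p₂)] / (p₁ − p₂)²
  = (2.576 + 1.036)² · (0.74·0.26 + 0.89·0.11) / (-0.15)²
  = (3.612)² · (0.1924 + 0.0979) / 0.0225
  = 13.0465 · 0.2903 / 0.0225
  = 168.33
Design effect: 1.37 × 168.33 = 230.61.
Adjust for 59% response: 230.61 / 0.59 = 390.87.
Round up → n = 391 per group.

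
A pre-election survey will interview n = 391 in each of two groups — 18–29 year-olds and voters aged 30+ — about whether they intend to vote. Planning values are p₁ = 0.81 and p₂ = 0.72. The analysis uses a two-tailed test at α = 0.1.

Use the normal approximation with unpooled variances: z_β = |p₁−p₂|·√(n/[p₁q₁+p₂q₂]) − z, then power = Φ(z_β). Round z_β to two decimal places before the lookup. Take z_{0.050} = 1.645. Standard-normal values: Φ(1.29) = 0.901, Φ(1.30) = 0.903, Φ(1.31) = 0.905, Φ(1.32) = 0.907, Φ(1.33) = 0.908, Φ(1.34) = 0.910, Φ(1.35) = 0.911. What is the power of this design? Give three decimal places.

z_β = |p₁−p₂|·√(n/[p₁q₁+p₂q₂]) − z_{α/2}
    = 0.09 · √(391/0.3555) − 1.645
    = 0.09 · 33.1641 − 1.645
    = 2.9848 − 1.645 = 1.3398 → 1.34
Power = Φ(1.34) = 0.910.

Power ≈ 0.910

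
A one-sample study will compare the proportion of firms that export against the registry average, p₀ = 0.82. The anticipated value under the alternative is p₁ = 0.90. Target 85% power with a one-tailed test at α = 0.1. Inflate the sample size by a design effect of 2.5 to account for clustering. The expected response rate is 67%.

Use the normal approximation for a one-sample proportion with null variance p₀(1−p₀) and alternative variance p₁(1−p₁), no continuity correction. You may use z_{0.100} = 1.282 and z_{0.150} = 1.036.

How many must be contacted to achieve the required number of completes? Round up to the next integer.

n = [z_α·√(p₀q₀) + z_β·√(p₁q₁)]² / (p₁ − p₀)²
  = [1.282·√(0.82·0.18) + 1.036·√(0.90·0.10)]² / (0.08)²
  = [1.282·0.3842 + 1.036·0.3000]² / 0.0064
  = [0.8033]² / 0.0064
  = 100.83
Design effect: 2.5 × 100.83 = 252.08.
Adjust for 67% response: 252.08 / 0.67 = 376.25.
Round up → n = 377.

n = 377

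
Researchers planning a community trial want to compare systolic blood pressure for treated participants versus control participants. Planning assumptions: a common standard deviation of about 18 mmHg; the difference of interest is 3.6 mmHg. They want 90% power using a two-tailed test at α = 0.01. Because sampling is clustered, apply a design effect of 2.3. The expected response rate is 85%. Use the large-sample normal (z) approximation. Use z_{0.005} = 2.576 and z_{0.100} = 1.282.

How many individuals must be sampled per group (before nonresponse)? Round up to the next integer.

n = 2014 per group

n = (z_{α/2} + z_β)² · (σ₁² + σ₂²) / δ²
  = (2.576 + 1.282)² · (2·18² = 648) / 3.6²
  = 14.8842 · 648 / 12.96
  = 744.21
Design effect: 2.3 × 744.21 = 1711.68.
Adjust for 85% response: 1711.68 / 0.85 = 2013.74.
Round up → n = 2014 per group.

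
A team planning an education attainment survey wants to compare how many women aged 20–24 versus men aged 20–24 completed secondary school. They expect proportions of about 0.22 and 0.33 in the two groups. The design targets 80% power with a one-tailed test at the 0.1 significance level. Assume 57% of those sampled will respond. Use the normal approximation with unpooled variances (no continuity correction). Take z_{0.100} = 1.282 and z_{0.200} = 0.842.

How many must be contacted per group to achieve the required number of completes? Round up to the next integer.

n = (z_α + z_β)² · [p₁(1−p₁) + p₂(1−p₂)] / (p₁ − p₂)²
  = (1.282 + 0.842)² · (0.22·0.78 + 0.33·0.67) / (-0.11)²
  = (2.124)² · (0.1716 + 0.2211) / 0.0121
  = 4.5114 · 0.3927 / 0.0121
  = 146.41
Adjust for 57% response: 146.41 / 0.57 = 256.87.
Round up → n = 257 per group.

n = 257 per group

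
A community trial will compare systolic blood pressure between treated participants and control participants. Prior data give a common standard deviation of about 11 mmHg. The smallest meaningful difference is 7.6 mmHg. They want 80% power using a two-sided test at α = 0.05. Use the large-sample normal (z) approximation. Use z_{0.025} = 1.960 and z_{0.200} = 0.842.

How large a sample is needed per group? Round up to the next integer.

n = 33 per group

n = (z_{α/2} + z_β)² · (σ₁² + σ₂²) / δ²
  = (1.960 + 0.842)² · (2·11² = 242) / 7.6²
  = 7.8512 · 242 / 57.76
  = 32.89
Round up → n = 33 per group.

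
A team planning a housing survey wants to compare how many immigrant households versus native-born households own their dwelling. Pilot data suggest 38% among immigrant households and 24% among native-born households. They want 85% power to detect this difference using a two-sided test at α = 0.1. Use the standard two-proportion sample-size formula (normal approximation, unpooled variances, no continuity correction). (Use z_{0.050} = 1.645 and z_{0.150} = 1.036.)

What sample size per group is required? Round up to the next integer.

n = (z_{α/2} + z_β)² · [p₁(1−p₁) + p₂(1−p₂)] / (p₁ − p₂)²
  = (1.645 + 1.036)² · (0.38·0.62 + 0.24·0.76) / (0.14)²
  = (2.681)² · (0.2356 + 0.1824) / 0.0196
  = 7.1878 · 0.4180 / 0.0196
  = 153.29
Round up → n = 154 per group.

n = 154 per group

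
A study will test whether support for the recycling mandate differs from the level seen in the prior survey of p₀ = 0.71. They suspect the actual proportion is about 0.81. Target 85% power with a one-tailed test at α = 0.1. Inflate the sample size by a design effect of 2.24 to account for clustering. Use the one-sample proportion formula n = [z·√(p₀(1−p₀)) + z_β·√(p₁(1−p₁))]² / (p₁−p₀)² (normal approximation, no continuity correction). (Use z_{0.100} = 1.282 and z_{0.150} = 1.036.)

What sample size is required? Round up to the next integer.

n = [z_α·√(p₀q₀) + z_β·√(p₁q₁)]² / (p₁ − p₀)²
  = [1.282·√(0.71·0.29) + 1.036·√(0.81·0.19)]² / (0.10)²
  = [1.282·0.4538 + 1.036·0.3923]² / 0.0100
  = [0.9881]² / 0.0100
  = 97.64
Design effect: 2.24 × 97.64 = 218.72.
Round up → n = 219.

n = 219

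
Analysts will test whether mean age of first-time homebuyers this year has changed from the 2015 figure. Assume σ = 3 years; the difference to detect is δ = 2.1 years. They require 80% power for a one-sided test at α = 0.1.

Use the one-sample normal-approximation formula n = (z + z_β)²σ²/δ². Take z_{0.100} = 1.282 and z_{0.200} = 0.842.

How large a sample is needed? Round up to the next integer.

n = 10

n = (z_α + z_β)² · σ² / δ²
  = (1.282 + 0.842)² · 3² / 2.1²
  = 4.5114 · 9 / 4.41
  = 9.21
Round up → n = 10.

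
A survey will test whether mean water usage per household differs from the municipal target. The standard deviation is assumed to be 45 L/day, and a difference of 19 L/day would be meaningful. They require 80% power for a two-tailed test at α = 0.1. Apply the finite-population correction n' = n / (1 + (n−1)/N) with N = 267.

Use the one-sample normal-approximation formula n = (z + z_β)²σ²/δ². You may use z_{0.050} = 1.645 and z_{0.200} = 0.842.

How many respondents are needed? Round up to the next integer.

n = 31

n = (z_{α/2} + z_β)² · σ² / δ²
  = (1.645 + 0.842)² · 45² / 19²
  = 6.1852 · 2025 / 361
  = 34.70
Finite-population correction (N = 267): 34.70 / (1 + (34.70 − 1)/267) = 30.81.
Round up → n = 31.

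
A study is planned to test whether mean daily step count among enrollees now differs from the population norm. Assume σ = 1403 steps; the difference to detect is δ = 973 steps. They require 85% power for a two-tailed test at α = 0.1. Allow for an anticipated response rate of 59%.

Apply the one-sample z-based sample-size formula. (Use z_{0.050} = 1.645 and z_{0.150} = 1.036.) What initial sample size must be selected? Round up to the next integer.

n = (z_{α/2} + z_β)² · σ² / δ²
  = (1.645 + 1.036)² · 1403² / 973²
  = 7.1878 · 1968409 / 946729
  = 14.94
Adjust for 59% response: 14.94 / 0.59 = 25.33.
Round up → n = 26.

n = 26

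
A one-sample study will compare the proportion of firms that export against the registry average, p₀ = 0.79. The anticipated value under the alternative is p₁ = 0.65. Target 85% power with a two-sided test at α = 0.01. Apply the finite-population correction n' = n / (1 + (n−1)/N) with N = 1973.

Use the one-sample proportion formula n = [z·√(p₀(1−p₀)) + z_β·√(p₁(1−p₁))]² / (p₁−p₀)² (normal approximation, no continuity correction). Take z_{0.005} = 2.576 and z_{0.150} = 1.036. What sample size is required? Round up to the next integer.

n = [z_{α/2}·√(p₀q₀) + z_β·√(p₁q₁)]² / (p₁ − p₀)²
  = [2.576·√(0.79·0.21) + 1.036·√(0.65·0.35)]² / (-0.14)²
  = [2.576·0.4073 + 1.036·0.4770]² / 0.0196
  = [1.5434]² / 0.0196
  = 121.53
Finite-population correction (N = 1973): 121.53 / (1 + (121.53 − 1)/1973) = 114.53.
Round up → n = 115.

n = 115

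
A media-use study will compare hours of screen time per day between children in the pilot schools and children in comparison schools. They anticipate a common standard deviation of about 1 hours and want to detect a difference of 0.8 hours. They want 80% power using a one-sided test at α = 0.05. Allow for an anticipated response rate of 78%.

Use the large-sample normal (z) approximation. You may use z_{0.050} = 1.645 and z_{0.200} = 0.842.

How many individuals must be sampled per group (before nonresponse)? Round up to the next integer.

n = (z_α + z_β)² · (σ₁² + σ₂²) / δ²
  = (1.645 + 0.842)² · (2·1² = 2) / 0.8²
  = 6.1852 · 2 / 0.64
  = 19.33
Adjust for 78% response: 19.33 / 0.78 = 24.78.
Round up → n = 25 per group.

n = 25 per group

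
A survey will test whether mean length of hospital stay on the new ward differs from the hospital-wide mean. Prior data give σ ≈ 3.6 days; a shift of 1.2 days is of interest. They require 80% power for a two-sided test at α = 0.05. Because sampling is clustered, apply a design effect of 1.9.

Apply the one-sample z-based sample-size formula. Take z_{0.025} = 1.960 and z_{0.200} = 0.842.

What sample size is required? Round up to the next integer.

n = (z_{α/2} + z_β)² · σ² / δ²
  = (1.960 + 0.842)² · 3.6² / 1.2²
  = 7.8512 · 12.96 / 1.44
  = 70.66
Design effect: 1.9 × 70.66 = 134.26.
Round up → n = 135.

n = 135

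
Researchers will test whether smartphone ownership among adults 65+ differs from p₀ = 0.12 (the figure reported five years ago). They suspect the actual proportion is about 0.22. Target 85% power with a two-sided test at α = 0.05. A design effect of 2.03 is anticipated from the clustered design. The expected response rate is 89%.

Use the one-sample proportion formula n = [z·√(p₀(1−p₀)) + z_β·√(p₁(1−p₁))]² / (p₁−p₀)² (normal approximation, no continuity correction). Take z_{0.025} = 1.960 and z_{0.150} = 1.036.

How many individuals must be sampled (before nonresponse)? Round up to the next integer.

n = 260

n = [z_{α/2}·√(p₀q₀) + z_β·√(p₁q₁)]² / (p₁ − p₀)²
  = [1.960·√(0.12·0.88) + 1.036·√(0.22·0.78)]² / (0.10)²
  = [1.960·0.3250 + 1.036·0.4142]² / 0.0100
  = [1.0661]² / 0.0100
  = 113.65
Design effect: 2.03 × 113.65 = 230.72.
Adjust for 89% response: 230.72 / 0.89 = 259.23.
Round up → n = 260.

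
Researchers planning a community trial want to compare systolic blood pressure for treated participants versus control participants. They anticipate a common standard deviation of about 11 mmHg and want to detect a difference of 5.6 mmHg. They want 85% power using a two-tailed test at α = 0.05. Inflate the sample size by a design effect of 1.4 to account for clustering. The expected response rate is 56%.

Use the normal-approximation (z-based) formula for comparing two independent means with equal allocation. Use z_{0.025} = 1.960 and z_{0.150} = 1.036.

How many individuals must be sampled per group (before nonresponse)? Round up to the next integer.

n = (z_{α/2} + z_β)² · (σ₁² + σ₂²) / δ²
  = (1.960 + 1.036)² · (2·11² = 242) / 5.6²
  = 8.9760 · 242 / 31.36
  = 69.27
Design effect: 1.4 × 69.27 = 96.97.
Adjust for 56% response: 96.97 / 0.56 = 173.17.
Round up → n = 174 per group.

n = 174 per group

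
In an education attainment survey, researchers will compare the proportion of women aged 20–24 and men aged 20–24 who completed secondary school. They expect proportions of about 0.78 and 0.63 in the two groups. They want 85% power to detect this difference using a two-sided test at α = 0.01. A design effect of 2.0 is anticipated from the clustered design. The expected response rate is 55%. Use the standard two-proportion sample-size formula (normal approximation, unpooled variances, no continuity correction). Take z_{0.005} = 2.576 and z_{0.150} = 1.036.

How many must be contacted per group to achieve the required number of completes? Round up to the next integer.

n = (z_{α/2} + z_β)² · [p₁(1−p₁) + p₂(1−p₂)] / (p₁ − p₂)²
  = (2.576 + 1.036)² · (0.78·0.22 + 0.63·0.37) / (0.15)²
  = (3.612)² · (0.1716 + 0.2331) / 0.0225
  = 13.0465 · 0.4047 / 0.0225
  = 234.66
Design effect: 2.0 × 234.66 = 469.33.
Adjust for 55% response: 469.33 / 0.55 = 853.32.
Round up → n = 854 per group.

n = 854 per group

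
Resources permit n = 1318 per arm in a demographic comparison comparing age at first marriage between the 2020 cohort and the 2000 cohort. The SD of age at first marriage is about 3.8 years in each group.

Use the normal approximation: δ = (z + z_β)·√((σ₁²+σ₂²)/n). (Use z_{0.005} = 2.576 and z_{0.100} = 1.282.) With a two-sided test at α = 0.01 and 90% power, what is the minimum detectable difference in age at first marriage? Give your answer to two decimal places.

Minimum detectable difference ≈ 0.57 years

δ = (z_{α/2} + z_β) · √((σ₁²+σ₂²)/n)
  = (2.576 + 1.282) · √(28.88/1318)
  = 3.858 · √0.02191
  = 3.858 · 0.1480
  = 0.5711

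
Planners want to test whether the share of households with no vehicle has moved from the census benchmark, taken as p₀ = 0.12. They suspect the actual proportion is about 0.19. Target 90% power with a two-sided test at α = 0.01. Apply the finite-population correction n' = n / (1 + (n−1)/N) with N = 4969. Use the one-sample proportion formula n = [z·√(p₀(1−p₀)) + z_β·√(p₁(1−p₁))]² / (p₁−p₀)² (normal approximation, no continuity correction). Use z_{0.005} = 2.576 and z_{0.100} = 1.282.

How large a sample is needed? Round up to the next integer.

n = [z_{α/2}·√(p₀q₀) + z_β·√(p₁q₁)]² / (p₁ − p₀)²
  = [2.576·√(0.12·0.88) + 1.282·√(0.19·0.81)]² / (0.07)²
  = [2.576·0.3250 + 1.282·0.3923]² / 0.0049
  = [1.3400]² / 0.0049
  = 366.47
Finite-population correction (N = 4969): 366.47 / (1 + (366.47 − 1)/4969) = 341.36.
Round up → n = 342.

n = 342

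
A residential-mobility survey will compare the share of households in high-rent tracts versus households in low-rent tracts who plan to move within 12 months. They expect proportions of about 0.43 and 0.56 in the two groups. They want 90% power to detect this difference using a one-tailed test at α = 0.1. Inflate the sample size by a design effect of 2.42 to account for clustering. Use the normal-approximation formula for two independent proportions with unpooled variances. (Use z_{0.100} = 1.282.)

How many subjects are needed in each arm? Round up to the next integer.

n = (z_α + z_β)² · [p₁(1−p₁) + p₂(1−p₂)] / (p₁ − p₂)²
  = (1.282 + 1.282)² · (0.43·0.57 + 0.56·0.44) / (-0.13)²
  = (2.564)² · (0.2451 + 0.2464) / 0.0169
  = 6.5741 · 0.4915 / 0.0169
  = 191.19
Design effect: 2.42 × 191.19 = 462.69.
Round up → n = 463 per group.

n = 463 per group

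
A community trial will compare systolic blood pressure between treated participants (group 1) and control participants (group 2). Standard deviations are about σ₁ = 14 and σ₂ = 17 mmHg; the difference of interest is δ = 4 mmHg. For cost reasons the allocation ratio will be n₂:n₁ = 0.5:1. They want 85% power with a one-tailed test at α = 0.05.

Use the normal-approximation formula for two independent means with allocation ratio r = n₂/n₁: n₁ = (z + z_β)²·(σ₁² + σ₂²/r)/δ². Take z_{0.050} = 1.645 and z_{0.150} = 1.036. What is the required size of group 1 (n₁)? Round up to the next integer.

n₁ = (z_α + z_β)² · (σ₁² + σ₂²/r) / δ²
   = (1.645 + 1.036)² · (14² + 17²/0.5) / 4²
   = 7.1878 · (196 + 578) / 16
   = 7.1878 · 774 / 16
   = 347.71
Round up → n₁ = 348; n₂ = r·n₁ = 0.5 × 348 = 174.

n₁ = 348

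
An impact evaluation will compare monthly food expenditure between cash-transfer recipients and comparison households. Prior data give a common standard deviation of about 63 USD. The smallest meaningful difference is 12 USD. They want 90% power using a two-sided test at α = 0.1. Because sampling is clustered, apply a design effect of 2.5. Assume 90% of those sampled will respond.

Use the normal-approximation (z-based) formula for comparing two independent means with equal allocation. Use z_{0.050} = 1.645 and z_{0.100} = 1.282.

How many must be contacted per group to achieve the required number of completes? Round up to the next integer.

n = (z_{α/2} + z_β)² · (σ₁² + σ₂²) / δ²
  = (1.645 + 1.282)² · (2·63² = 7938) / 12²
  = 8.5673 · 7938 / 144
  = 472.27
Design effect: 2.5 × 472.27 = 1180.69.
Adjust for 90% response: 1180.69 / 0.90 = 1311.87.
Round up → n = 1312 per group.

n = 1312 per group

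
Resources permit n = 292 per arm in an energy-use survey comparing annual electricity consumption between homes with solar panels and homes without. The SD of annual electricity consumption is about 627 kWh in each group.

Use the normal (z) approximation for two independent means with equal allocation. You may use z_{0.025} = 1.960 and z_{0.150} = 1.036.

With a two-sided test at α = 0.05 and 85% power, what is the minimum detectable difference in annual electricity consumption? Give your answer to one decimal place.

δ = (z_{α/2} + z_β) · √((σ₁²+σ₂²)/n)
  = (1.960 + 1.036) · √(786258/292)
  = 2.996 · √2692.7
  = 2.996 · 51.8909
  = 155.4651

Minimum detectable difference ≈ 155.5 kWh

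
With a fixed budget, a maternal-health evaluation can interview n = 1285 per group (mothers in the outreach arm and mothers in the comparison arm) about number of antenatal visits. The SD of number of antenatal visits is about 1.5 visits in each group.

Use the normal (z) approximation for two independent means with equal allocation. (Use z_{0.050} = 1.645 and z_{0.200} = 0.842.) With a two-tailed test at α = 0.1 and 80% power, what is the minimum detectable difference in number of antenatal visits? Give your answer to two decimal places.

Minimum detectable difference ≈ 0.15 visits

δ = (z_{α/2} + z_β) · √((σ₁²+σ₂²)/n)
  = (1.645 + 0.842) · √(4.5/1285)
  = 2.487 · √0.0035
  = 2.487 · 0.0592
  = 0.1472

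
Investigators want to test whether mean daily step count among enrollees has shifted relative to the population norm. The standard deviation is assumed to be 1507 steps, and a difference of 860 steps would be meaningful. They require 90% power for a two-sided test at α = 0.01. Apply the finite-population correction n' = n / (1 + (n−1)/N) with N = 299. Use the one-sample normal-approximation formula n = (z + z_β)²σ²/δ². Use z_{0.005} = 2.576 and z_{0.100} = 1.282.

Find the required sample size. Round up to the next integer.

n = (z_{α/2} + z_β)² · σ² / δ²
  = (2.576 + 1.282)² · 1507² / 860²
  = 14.8842 · 2271049 / 739600
  = 45.70
Finite-population correction (N = 299): 45.70 / (1 + (45.70 − 1)/299) = 39.76.
Round up → n = 40.

n = 40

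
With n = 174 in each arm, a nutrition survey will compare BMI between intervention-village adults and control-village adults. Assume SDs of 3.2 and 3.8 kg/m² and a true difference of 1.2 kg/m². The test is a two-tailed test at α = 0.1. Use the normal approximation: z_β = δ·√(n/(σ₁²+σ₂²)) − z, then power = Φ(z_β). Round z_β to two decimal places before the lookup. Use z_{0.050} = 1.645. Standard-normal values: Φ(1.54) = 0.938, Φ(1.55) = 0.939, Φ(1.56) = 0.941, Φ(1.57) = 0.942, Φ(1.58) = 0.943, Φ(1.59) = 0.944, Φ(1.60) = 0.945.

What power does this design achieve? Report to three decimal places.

Power ≈ 0.938

z_β = δ·√(n/(σ₁²+σ₂²)) − z_{α/2}
    = 1.2 · √(174/24.68) − 1.645
    = 1.2 · 2.65523 − 1.645
    = 3.1863 − 1.645 = 1.5413 → 1.54
Power = Φ(1.54) = 0.938.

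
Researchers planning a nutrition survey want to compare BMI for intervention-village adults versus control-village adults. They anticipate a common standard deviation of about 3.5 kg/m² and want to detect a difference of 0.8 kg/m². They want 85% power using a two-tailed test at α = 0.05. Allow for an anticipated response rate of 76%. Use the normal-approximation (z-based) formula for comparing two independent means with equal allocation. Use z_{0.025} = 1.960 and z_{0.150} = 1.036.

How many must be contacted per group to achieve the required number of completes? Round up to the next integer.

n = (z_{α/2} + z_β)² · (σ₁² + σ₂²) / δ²
  = (1.960 + 1.036)² · (2·3.5² = 24.5) / 0.8²
  = 8.9760 · 24.5 / 0.64
  = 343.61
Adjust for 76% response: 343.61 / 0.76 = 452.12.
Round up → n = 453 per group.

n = 453 per group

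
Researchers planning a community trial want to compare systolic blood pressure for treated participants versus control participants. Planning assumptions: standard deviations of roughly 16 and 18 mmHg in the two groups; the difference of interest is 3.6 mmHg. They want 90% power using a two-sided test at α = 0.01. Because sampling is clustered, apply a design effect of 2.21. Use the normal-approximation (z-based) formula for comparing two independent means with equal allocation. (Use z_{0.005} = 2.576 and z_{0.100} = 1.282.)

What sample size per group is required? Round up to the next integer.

n = 1473 per group

n = (z_{α/2} + z_β)² · (σ₁² + σ₂²) / δ²
  = (2.576 + 1.282)² · (16² + 18² = 580) / 3.6²
  = 14.8842 · 580 / 12.96
  = 666.11
Design effect: 2.21 × 666.11 = 1472.11.
Round up → n = 1473 per group.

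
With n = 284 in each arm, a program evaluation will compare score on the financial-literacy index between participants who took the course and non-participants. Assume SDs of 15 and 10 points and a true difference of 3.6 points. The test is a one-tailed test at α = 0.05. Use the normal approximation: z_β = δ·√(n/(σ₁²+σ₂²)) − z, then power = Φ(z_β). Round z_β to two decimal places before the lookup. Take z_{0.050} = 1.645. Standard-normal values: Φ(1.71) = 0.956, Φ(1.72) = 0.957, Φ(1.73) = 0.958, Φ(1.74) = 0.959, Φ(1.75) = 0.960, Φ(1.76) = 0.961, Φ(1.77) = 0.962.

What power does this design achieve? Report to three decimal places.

z_β = δ·√(n/(σ₁²+σ₂²)) − z_α
    = 3.6 · √(284/325) − 1.645
    = 3.6 · 0.93480 − 1.645
    = 3.3653 − 1.645 = 1.7203 → 1.72
Power = Φ(1.72) = 0.957.

Power ≈ 0.957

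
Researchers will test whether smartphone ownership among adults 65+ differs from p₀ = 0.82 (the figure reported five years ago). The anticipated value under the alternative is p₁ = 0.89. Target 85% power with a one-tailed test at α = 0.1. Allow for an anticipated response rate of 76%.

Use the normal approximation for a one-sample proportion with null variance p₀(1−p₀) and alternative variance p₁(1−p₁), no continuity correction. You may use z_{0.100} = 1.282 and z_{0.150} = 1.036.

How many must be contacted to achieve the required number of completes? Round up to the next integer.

n = 180

n = [z_α·√(p₀q₀) + z_β·√(p₁q₁)]² / (p₁ − p₀)²
  = [1.282·√(0.82·0.18) + 1.036·√(0.89·0.11)]² / (0.07)²
  = [1.282·0.3842 + 1.036·0.3129]² / 0.0049
  = [0.8167]² / 0.0049
  = 136.12
Adjust for 76% response: 136.12 / 0.76 = 179.10.
Round up → n = 180.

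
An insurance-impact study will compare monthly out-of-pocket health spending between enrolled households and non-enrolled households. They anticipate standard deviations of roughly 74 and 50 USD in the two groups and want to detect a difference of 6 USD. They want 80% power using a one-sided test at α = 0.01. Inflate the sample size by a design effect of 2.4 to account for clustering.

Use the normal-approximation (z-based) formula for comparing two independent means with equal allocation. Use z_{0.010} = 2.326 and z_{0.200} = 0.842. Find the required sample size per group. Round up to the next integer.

n = 5337 per group

n = (z_α + z_β)² · (σ₁² + σ₂²) / δ²
  = (2.326 + 0.842)² · (74² + 50² = 7976) / 6²
  = 10.0362 · 7976 / 36
  = 2223.58
Design effect: 2.4 × 2223.58 = 5336.59.
Round up → n = 5337 per group.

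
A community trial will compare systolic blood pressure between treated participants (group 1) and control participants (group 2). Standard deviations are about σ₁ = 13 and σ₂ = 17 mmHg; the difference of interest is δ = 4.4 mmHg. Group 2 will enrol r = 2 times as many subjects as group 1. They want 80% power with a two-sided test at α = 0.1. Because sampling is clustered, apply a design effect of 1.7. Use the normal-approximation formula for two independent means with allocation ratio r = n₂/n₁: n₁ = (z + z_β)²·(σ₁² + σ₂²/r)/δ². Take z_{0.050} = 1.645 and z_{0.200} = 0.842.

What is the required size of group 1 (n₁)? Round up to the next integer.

n₁ = 171

n₁ = (z_{α/2} + z_β)² · (σ₁² + σ₂²/r) / δ²
   = (1.645 + 0.842)² · (13² + 17²/2) / 4.4²
   = 6.1852 · (169 + 144.5) / 19.36
   = 6.1852 · 313.5 / 19.36
   = 100.16
Design effect: 1.7 × 100.16 = 170.27.
Round up → n₁ = 171; n₂ = r·n₁ = 2 × 171 = 342.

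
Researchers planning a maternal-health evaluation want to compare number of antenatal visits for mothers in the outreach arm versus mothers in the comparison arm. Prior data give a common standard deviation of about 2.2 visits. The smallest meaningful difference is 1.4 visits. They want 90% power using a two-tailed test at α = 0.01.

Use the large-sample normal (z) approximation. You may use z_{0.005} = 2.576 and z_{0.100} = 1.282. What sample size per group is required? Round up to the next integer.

n = (z_{α/2} + z_β)² · (σ₁² + σ₂²) / δ²
  = (2.576 + 1.282)² · (2·2.2² = 9.68) / 1.4²
  = 14.8842 · 9.68 / 1.96
  = 73.51
Round up → n = 74 per group.

n = 74 per group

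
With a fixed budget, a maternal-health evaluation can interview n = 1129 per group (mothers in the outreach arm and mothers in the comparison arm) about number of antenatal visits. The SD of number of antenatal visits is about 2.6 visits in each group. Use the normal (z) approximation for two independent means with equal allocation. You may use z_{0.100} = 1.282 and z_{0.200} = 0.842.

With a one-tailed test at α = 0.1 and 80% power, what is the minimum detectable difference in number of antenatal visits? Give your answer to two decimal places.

Minimum detectable difference ≈ 0.23 visits

δ = (z_α + z_β) · √((σ₁²+σ₂²)/n)
  = (1.282 + 0.842) · √(13.52/1129)
  = 2.124 · √0.01198
  = 2.124 · 0.1094
  = 0.2324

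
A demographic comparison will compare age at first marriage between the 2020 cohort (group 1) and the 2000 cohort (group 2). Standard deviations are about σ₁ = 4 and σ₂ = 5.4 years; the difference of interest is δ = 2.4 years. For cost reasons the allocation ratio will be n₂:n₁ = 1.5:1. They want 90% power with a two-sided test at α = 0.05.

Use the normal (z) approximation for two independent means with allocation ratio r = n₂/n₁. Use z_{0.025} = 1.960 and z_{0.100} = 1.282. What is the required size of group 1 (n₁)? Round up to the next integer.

n₁ = (z_{α/2} + z_β)² · (σ₁² + σ₂²/r) / δ²
   = (1.960 + 1.282)² · (4² + 5.4²/1.5) / 2.4²
   = 10.5106 · (16 + 19.44) / 5.76
   = 10.5106 · 35.44 / 5.76
   = 64.67
Round up → n₁ = 65; n₂ = r·n₁ = 1.5 × 65 = 98.

n₁ = 65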